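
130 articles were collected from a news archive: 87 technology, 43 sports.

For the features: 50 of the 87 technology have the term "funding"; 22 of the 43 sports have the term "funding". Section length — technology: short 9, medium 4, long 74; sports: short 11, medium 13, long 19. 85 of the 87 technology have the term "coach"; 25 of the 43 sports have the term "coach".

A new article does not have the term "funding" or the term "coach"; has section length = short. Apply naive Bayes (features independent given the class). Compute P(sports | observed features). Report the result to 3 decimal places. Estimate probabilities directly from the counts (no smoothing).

technology: (87/130) × (37/87) × (9/87) × (2/87) ≈ 0.00067685
sports: (43/130) × (21/43) × (11/43) × (18/43) ≈ 0.0172983
P(sports | x) = 0.0172983 / 0.01797515 ≈ 0.962

0.962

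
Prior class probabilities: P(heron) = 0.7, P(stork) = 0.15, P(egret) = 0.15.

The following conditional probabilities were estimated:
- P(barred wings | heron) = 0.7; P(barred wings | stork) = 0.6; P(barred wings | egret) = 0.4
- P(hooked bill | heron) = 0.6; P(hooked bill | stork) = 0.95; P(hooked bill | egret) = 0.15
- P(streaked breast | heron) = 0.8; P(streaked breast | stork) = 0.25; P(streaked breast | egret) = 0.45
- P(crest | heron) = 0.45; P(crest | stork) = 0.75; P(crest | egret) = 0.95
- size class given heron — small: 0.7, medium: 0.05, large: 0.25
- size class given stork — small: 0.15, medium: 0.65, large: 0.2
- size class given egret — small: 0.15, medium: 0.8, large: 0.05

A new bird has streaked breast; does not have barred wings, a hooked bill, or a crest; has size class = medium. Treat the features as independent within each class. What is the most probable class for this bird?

heron

heron: 0.7 × (1−0.7) × (1−0.6) × 0.8 × (1−0.45) × 0.05 = 0.001848
stork: 0.15 × (1−0.6) × (1−0.95) × 0.25 × (1−0.75) × 0.65 = 0.000121875
egret: 0.15 × (1−0.4) × (1−0.15) × 0.45 × (1−0.95) × 0.8 = 0.001377
Highest score → heron.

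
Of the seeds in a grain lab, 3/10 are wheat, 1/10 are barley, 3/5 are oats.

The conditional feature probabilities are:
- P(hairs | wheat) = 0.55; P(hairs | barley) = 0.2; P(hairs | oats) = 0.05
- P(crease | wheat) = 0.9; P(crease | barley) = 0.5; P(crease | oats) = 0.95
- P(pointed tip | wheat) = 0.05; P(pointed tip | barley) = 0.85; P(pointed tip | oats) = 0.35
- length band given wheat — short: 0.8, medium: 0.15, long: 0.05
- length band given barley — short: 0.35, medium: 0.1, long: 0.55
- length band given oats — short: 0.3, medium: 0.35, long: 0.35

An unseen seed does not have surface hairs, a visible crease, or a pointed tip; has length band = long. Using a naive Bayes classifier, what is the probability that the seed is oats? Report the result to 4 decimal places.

0.6219

wheat: 0.3 × (1−0.55) × (1−0.9) × (1−0.05) × 0.05 = 0.00064125
barley: 0.1 × (1−0.2) × (1−0.5) × (1−0.85) × 0.55 = 0.0033
oats: 0.6 × (1−0.05) × (1−0.95) × (1−0.35) × 0.35 = 0.00648375
P(oats | x) = 0.00648375 / 0.010425 ≈ 0.6219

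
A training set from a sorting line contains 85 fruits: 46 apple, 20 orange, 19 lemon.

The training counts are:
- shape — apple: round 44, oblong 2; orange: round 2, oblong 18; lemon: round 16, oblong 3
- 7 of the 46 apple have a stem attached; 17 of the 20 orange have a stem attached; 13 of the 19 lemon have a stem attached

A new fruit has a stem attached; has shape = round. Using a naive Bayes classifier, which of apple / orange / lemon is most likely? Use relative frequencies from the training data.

lemon

apple: (46/85) × (44/46) × (7/46) ≈ 0.0787724
orange: (20/85) × (2/20) × (17/20) = 0.02
lemon: (19/85) × (16/19) × (13/19) ≈ 0.128793
Highest score → lemon.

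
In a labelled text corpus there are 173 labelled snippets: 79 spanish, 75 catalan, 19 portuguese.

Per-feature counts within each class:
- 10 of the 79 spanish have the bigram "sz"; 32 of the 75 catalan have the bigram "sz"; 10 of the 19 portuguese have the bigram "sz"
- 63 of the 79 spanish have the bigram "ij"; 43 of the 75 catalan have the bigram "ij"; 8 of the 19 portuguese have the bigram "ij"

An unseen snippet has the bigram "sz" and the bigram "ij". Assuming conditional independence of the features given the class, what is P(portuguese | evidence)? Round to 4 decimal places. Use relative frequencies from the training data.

spanish: (79/173) × (10/79) × (63/79) ≈ 0.0460964
catalan: (75/173) × (32/75) × (43/75) ≈ 0.10605
portuguese: (19/173) × (10/19) × (8/19) ≈ 0.0243383
P(portuguese | x) = 0.0243383 / 0.1764847 ≈ 0.1379

0.1379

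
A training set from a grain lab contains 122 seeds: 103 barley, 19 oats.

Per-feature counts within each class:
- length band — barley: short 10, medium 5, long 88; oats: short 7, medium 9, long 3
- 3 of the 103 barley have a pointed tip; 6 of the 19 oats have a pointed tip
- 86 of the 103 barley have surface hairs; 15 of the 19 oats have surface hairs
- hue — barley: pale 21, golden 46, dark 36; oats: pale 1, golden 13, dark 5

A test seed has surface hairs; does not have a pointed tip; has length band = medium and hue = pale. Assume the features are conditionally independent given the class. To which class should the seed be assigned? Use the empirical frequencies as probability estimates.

barley

barley: (103/122) × (5/103) × (100/103) × (86/103) × (21/103) ≈ 0.00677355
oats: (19/122) × (9/19) × (13/19) × (15/19) × (1/19) ≈ 0.00209728
Highest score → barley.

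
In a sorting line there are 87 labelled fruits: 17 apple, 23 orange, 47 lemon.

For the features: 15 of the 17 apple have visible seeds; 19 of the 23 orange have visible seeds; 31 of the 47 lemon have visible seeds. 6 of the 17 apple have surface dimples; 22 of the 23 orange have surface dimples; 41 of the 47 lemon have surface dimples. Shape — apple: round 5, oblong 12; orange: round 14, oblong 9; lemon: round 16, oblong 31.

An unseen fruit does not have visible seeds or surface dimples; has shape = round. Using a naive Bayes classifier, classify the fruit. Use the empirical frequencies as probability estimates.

apple: (17/87) × (2/17) × (11/17) × (5/17) ≈ 0.00437498
orange: (23/87) × (4/23) × (1/23) × (14/23) ≈ 0.00121678
lemon: (47/87) × (16/47) × (6/47) × (16/47) ≈ 0.00799238
Highest score → lemon.

lemon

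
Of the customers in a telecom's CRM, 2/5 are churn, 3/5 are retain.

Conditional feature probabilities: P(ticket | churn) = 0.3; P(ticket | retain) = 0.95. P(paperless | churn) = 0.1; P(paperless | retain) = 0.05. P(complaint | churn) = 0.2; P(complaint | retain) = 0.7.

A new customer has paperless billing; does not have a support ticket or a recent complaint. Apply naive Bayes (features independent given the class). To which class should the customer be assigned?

churn

churn: 0.4 × (1−0.3) × 0.1 × (1−0.2) = 0.0224
retain: 0.6 × (1−0.95) × 0.05 × (1−0.7) = 0.00045
Highest score → churn.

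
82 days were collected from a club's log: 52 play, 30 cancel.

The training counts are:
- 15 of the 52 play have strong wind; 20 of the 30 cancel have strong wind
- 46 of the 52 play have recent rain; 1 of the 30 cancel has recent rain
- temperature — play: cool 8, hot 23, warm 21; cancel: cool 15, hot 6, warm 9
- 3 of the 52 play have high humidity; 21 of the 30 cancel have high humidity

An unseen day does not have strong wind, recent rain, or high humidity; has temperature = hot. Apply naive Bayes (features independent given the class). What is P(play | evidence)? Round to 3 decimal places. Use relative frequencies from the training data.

play: (52/82) × (37/52) × (6/52) × (23/52) × (49/52) ≈ 0.0216997
cancel: (30/82) × (10/30) × (29/30) × (6/30) × (9/30) ≈ 0.00707317
P(play | x) = 0.0216997 / 0.02877287 ≈ 0.754

0.754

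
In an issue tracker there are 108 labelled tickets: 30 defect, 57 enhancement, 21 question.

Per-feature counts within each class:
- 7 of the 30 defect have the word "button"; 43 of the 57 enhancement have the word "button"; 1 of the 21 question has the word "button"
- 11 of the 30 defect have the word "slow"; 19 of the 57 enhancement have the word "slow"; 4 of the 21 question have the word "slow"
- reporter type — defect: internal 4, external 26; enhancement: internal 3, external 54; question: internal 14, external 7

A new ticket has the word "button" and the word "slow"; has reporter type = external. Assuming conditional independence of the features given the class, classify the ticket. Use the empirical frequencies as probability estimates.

enhancement

defect: (30/108) × (7/30) × (11/30) × (26/30) ≈ 0.0205967
enhancement: (57/108) × (43/57) × (19/57) × (54/57) ≈ 0.125731
question: (21/108) × (1/21) × (4/21) × (7/21) ≈ 0.000587889
Highest score → enhancement.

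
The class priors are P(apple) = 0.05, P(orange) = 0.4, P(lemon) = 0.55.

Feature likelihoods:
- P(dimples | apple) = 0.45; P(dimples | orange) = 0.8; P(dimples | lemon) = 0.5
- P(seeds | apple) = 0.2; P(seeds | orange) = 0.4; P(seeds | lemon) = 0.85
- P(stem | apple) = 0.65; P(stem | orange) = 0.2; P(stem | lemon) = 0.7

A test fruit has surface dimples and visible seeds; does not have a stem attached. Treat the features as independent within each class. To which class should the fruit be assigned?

orange

apple: 0.05 × 0.45 × 0.2 × (1−0.65) = 0.001575
orange: 0.4 × 0.8 × 0.4 × (1−0.2) = 0.1024
lemon: 0.55 × 0.5 × 0.85 × (1−0.7) = 0.070125
Highest score → orange.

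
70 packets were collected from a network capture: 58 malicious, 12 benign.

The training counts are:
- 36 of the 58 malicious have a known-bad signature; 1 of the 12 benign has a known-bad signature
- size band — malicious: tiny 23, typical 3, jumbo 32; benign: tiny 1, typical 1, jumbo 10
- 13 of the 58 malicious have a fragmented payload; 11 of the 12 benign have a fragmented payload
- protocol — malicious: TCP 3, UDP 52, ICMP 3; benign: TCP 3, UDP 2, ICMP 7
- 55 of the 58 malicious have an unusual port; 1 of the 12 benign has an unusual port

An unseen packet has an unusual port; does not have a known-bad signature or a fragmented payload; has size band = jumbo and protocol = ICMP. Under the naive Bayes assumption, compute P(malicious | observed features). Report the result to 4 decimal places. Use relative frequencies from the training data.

malicious: (58/70) × (22/58) × (32/58) × (45/58) × (3/58) × (55/58) ≈ 0.00659871
benign: (12/70) × (11/12) × (10/12) × (1/12) × (7/12) × (1/12) ≈ 0.000530478
P(malicious | x) = 0.00659871 / 0.007129188 ≈ 0.9256

0.9256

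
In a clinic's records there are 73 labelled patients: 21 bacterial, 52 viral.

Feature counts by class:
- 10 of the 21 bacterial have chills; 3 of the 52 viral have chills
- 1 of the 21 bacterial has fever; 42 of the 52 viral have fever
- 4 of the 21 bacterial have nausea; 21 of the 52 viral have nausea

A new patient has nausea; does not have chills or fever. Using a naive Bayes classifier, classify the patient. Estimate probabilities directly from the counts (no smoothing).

viral

bacterial: (21/73) × (11/21) × (20/21) × (4/21) ≈ 0.0273351
viral: (52/73) × (49/52) × (10/52) × (21/52) ≈ 0.0521298
Highest score → viral.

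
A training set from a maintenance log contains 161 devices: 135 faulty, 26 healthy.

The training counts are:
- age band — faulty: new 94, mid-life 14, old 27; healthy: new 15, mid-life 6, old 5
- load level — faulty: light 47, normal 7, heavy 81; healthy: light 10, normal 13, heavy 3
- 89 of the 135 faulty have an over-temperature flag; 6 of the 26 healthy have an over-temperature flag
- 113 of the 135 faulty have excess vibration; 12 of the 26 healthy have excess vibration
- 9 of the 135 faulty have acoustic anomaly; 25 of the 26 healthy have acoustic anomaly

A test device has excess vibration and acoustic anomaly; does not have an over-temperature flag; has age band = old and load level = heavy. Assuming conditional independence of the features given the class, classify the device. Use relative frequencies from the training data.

faulty

faulty: (135/161) × (27/135) × (81/135) × (46/135) × (113/135) × (9/135) ≈ 0.00191323
healthy: (26/161) × (5/26) × (3/26) × (20/26) × (12/26) × (25/26) ≈ 0.00122327
Highest score → faulty.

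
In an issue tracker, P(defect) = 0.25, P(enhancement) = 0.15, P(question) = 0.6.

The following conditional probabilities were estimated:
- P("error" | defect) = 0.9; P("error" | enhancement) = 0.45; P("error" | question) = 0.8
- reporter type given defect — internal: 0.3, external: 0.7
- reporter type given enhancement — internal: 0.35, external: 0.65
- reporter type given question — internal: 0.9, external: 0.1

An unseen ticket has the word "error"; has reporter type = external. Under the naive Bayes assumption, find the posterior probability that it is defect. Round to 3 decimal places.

defect: 0.25 × 0.9 × 0.7 = 0.1575
enhancement: 0.15 × 0.45 × 0.65 = 0.043875
question: 0.6 × 0.8 × 0.1 = 0.048
P(defect | x) = 0.1575 / 0.249375 ≈ 0.632

0.632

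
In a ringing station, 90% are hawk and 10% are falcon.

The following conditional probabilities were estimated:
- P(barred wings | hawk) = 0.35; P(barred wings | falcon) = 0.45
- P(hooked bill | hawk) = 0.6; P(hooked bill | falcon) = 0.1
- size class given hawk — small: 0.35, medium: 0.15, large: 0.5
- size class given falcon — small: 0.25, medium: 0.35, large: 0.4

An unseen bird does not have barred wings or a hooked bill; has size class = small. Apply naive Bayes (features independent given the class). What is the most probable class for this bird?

hawk: 0.9 × (1−0.35) × (1−0.6) × 0.35 = 0.0819
falcon: 0.1 × (1−0.45) × (1−0.1) × 0.25 = 0.012375
Highest score → hawk.

hawk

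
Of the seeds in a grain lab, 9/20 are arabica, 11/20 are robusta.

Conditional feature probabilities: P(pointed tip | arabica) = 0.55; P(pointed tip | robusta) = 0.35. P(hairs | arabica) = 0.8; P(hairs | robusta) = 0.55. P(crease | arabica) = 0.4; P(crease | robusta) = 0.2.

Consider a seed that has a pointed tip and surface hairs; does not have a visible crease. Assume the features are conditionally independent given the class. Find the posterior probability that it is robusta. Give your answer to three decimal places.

0.416

arabica: 0.45 × 0.55 × 0.8 × (1−0.4) = 0.1188
robusta: 0.55 × 0.35 × 0.55 × (1−0.2) = 0.0847
P(robusta | x) = 0.0847 / 0.2035 ≈ 0.416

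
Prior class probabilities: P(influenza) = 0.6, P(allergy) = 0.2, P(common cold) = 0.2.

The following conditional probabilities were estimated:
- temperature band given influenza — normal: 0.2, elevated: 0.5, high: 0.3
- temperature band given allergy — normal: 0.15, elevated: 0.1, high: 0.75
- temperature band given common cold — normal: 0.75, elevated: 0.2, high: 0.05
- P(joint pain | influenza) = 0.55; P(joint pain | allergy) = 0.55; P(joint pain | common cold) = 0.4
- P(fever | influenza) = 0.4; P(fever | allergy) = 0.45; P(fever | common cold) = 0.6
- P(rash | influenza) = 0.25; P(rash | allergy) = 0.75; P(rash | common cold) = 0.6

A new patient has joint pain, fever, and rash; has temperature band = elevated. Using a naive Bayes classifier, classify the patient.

influenza

influenza: 0.6 × 0.5 × 0.55 × 0.4 × 0.25 = 0.0165
allergy: 0.2 × 0.1 × 0.55 × 0.45 × 0.75 = 0.0037125
common cold: 0.2 × 0.2 × 0.4 × 0.6 × 0.6 = 0.00576
Highest score → influenza.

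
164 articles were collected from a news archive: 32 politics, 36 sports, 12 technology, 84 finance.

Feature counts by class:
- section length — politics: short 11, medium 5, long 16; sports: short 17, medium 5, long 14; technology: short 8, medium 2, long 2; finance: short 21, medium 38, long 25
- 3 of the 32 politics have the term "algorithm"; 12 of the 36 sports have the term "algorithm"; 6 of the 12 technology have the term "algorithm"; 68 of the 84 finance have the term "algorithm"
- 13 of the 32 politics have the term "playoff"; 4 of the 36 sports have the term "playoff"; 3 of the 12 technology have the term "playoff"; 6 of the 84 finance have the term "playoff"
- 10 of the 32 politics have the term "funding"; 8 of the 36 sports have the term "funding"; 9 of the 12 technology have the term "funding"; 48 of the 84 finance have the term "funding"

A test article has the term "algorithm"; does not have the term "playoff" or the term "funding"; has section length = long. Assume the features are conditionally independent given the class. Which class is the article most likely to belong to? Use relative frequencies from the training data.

finance

politics: (32/164) × (16/32) × (3/32) × (19/32) × (22/32) ≈ 0.00373357
sports: (36/164) × (14/36) × (12/36) × (32/36) × (28/36) ≈ 0.0196728
technology: (12/164) × (2/12) × (6/12) × (9/12) × (3/12) ≈ 0.00114329
finance: (84/164) × (25/84) × (68/84) × (78/84) × (36/84) ≈ 0.0491094
Highest score → finance.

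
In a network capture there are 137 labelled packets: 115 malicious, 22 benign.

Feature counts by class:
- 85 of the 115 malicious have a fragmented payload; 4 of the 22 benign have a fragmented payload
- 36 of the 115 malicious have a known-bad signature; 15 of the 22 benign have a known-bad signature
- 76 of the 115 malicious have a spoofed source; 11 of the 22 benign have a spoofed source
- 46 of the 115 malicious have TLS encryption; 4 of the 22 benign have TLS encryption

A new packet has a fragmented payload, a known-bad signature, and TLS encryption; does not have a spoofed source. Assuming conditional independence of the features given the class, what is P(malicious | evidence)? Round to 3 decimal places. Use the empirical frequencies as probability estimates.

malicious: (115/137) × (85/115) × (36/115) × (39/115) × (46/115) ≈ 0.0263469
benign: (22/137) × (4/22) × (15/22) × (11/22) × (4/22) ≈ 0.00180974
P(malicious | x) = 0.0263469 / 0.02815664 ≈ 0.936

0.936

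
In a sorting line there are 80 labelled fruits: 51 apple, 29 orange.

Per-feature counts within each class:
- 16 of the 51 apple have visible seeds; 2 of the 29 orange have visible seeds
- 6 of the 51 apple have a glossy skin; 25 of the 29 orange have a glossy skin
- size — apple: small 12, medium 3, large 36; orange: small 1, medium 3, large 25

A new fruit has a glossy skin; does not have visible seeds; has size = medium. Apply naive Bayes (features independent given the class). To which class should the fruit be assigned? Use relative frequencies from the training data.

apple: (51/80) × (35/51) × (6/51) × (3/51) ≈ 0.00302768
orange: (29/80) × (27/29) × (25/29) × (3/29) ≈ 0.0300981
Highest score → orange.

orange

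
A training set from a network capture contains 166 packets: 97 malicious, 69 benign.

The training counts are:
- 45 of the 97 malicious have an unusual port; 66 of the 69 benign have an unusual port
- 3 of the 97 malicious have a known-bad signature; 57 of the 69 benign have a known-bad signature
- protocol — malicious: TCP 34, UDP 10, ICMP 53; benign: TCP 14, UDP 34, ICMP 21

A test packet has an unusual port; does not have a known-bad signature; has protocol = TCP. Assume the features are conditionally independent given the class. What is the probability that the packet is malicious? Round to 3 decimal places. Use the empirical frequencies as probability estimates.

malicious: (97/166) × (45/97) × (94/97) × (34/97) ≈ 0.0920805
benign: (69/166) × (66/69) × (12/69) × (14/69) ≈ 0.0140297
P(malicious | x) = 0.0920805 / 0.1061102 ≈ 0.868

0.868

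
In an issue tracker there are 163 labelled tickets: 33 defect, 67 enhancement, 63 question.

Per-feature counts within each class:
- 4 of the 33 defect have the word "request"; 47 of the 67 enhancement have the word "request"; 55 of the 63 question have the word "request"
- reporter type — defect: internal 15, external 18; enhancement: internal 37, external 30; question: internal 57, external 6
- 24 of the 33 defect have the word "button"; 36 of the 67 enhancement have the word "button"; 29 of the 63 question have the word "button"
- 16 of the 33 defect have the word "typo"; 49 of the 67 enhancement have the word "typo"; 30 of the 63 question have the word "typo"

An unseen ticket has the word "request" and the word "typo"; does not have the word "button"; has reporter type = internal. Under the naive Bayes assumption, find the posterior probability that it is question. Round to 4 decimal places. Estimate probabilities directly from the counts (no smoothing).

defect: (33/163) × (4/33) × (15/33) × (9/33) × (16/33) ≈ 0.00147497
enhancement: (67/163) × (47/67) × (37/67) × (31/67) × (49/67) ≈ 0.0538822
question: (63/163) × (55/63) × (57/63) × (34/63) × (30/63) ≈ 0.0784564
P(question | x) = 0.0784564 / 0.13381357 ≈ 0.5863

0.5863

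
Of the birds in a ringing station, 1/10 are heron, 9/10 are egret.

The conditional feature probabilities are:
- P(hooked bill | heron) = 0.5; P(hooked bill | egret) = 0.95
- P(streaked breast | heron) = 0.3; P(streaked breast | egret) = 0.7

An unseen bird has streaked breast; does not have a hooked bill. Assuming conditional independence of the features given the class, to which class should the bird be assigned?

heron: 0.1 × (1−0.5) × 0.3 = 0.015
egret: 0.9 × (1−0.95) × 0.7 = 0.0315
Highest score → egret.

egret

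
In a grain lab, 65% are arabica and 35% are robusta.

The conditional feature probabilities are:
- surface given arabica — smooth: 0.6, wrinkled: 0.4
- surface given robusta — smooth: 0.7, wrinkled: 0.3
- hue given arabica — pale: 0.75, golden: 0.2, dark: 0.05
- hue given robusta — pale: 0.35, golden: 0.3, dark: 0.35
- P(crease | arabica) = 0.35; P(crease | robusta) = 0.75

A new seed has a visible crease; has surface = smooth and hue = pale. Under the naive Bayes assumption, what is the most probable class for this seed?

arabica

arabica: 0.65 × 0.6 × 0.75 × 0.35 = 0.102375
robusta: 0.35 × 0.7 × 0.35 × 0.75 = 0.0643125
Highest score → arabica.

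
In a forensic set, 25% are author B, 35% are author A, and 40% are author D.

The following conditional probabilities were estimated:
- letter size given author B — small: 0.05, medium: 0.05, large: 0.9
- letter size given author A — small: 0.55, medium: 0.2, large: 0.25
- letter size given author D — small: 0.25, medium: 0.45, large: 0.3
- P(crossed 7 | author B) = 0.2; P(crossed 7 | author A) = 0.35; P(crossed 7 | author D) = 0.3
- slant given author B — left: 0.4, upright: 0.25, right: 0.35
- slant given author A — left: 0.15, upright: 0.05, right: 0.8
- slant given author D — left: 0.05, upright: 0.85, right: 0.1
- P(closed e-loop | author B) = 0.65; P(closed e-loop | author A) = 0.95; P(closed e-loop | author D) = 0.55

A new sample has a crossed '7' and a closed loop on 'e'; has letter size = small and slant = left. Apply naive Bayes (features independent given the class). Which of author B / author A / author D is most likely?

author A

author B: 0.25 × 0.05 × 0.2 × 0.4 × 0.65 = 0.00065
author A: 0.35 × 0.55 × 0.35 × 0.15 × 0.95 = 0.0096009375
author D: 0.4 × 0.25 × 0.3 × 0.05 × 0.55 = 0.000825
Highest score → author A.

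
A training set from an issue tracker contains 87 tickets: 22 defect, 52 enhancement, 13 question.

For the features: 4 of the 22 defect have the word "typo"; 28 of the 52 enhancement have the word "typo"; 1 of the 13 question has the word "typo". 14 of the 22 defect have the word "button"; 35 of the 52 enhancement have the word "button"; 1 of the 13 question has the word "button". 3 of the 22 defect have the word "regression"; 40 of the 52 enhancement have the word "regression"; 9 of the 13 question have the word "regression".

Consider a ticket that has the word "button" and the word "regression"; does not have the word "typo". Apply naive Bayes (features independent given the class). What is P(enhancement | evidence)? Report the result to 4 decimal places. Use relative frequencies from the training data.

defect: (22/87) × (18/22) × (14/22) × (3/22) ≈ 0.0179538
enhancement: (52/87) × (24/52) × (35/52) × (40/52) ≈ 0.142828
question: (13/87) × (12/13) × (1/13) × (9/13) ≈ 0.00734544
P(enhancement | x) = 0.142828 / 0.16812724 ≈ 0.8495

0.8495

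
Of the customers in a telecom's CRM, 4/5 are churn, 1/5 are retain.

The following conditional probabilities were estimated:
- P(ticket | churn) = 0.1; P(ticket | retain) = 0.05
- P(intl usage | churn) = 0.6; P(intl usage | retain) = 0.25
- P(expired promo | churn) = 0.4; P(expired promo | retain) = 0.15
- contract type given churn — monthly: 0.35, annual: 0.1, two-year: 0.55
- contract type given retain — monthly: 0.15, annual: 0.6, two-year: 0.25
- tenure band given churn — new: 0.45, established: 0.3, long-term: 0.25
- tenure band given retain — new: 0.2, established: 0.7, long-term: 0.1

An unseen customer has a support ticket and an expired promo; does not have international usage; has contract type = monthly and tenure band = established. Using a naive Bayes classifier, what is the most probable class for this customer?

churn: 0.8 × 0.1 × (1−0.6) × 0.4 × 0.35 × 0.3 = 0.001344
retain: 0.2 × 0.05 × (1−0.25) × 0.15 × 0.15 × 0.7 = 0.000118125
Highest score → churn.

churn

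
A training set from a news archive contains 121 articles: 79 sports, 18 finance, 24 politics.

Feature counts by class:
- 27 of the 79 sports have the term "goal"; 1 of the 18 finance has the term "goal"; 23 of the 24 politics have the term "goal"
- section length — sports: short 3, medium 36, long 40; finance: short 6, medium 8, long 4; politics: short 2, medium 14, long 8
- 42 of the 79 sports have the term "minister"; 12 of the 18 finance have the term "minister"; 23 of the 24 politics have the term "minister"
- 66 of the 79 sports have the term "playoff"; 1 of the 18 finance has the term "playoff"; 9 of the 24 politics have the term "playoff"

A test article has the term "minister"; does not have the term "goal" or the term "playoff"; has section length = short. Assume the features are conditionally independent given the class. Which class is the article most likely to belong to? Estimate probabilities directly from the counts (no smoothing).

sports: (79/121) × (52/79) × (3/79) × (42/79) × (13/79) ≈ 0.00142774
finance: (18/121) × (17/18) × (6/18) × (12/18) × (17/18) ≈ 0.0294868
politics: (24/121) × (1/24) × (2/24) × (23/24) × (15/24) ≈ 0.000412506
Highest score → finance.

finance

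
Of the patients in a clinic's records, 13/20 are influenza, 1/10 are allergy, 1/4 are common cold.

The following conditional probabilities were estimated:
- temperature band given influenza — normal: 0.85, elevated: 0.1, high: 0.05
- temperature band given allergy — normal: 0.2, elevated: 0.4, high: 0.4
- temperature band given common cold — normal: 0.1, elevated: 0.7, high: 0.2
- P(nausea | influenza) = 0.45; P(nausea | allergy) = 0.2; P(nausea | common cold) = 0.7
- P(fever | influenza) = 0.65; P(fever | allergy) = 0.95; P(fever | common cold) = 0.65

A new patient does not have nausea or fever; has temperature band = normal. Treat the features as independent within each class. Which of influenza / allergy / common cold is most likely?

influenza: 0.65 × 0.85 × (1−0.45) × (1−0.65) = 0.10635625
allergy: 0.1 × 0.2 × (1−0.2) × (1−0.95) = 0.0008
common cold: 0.25 × 0.1 × (1−0.7) × (1−0.65) = 0.002625
Highest score → influenza.

influenza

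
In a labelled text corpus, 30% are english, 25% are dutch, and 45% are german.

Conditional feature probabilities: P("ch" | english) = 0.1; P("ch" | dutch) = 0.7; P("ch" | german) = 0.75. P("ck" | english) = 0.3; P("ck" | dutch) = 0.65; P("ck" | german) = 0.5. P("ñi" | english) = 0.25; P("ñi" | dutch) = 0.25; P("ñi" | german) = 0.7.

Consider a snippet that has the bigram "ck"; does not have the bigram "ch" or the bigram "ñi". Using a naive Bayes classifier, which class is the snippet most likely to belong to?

english: 0.3 × (1−0.1) × 0.3 × (1−0.25) = 0.06075
dutch: 0.25 × (1−0.7) × 0.65 × (1−0.25) = 0.0365625
german: 0.45 × (1−0.75) × 0.5 × (1−0.7) = 0.016875
Highest score → english.

english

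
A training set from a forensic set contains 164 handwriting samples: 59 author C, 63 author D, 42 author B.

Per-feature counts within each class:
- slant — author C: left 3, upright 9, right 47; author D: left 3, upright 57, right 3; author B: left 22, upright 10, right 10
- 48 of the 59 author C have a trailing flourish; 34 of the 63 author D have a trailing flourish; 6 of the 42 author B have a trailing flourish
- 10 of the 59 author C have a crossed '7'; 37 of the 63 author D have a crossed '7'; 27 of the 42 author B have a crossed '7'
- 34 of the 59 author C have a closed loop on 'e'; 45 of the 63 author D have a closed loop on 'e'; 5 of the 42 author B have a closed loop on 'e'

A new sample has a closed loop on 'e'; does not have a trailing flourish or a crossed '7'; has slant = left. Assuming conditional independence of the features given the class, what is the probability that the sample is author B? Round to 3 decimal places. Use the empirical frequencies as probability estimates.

0.543

author C: (59/164) × (3/59) × (11/59) × (49/59) × (34/59) ≈ 0.00163226
author D: (63/164) × (3/63) × (29/63) × (26/63) × (45/63) ≈ 0.00248222
author B: (42/164) × (22/42) × (36/42) × (15/42) × (5/42) ≈ 0.00488872
P(author B | x) = 0.00488872 / 0.0090032 ≈ 0.543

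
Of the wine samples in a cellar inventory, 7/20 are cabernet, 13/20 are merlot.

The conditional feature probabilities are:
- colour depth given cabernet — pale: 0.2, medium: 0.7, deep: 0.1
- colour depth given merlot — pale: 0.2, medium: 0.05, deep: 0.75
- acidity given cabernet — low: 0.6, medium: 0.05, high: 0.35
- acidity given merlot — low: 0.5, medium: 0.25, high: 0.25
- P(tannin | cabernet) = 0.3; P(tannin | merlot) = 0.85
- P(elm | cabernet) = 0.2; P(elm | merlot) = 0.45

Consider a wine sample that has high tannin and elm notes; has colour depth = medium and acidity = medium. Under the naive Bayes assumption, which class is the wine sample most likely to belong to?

merlot

cabernet: 0.35 × 0.7 × 0.05 × 0.3 × 0.2 = 0.000735
merlot: 0.65 × 0.05 × 0.25 × 0.85 × 0.45 = 0.0031078125
Highest score → merlot.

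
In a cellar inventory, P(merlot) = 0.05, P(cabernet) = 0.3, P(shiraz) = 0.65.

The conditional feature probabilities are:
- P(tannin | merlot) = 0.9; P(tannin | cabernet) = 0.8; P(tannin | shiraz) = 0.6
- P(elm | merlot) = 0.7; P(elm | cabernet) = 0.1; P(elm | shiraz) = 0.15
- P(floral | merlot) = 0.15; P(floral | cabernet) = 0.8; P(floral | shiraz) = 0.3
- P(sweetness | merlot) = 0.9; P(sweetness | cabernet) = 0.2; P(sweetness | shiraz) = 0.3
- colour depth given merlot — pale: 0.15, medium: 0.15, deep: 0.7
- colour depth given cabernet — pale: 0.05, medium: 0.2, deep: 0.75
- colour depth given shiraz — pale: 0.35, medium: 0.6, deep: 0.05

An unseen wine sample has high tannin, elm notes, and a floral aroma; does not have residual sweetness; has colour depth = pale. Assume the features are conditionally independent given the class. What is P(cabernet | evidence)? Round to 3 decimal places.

0.149

merlot: 0.05 × 0.9 × 0.7 × 0.15 × (1−0.9) × 0.15 = 0.000070875
cabernet: 0.3 × 0.8 × 0.1 × 0.8 × (1−0.2) × 0.05 = 0.000768
shiraz: 0.65 × 0.6 × 0.15 × 0.3 × (1−0.3) × 0.35 = 0.00429975
P(cabernet | x) = 0.000768 / 0.005138625 ≈ 0.149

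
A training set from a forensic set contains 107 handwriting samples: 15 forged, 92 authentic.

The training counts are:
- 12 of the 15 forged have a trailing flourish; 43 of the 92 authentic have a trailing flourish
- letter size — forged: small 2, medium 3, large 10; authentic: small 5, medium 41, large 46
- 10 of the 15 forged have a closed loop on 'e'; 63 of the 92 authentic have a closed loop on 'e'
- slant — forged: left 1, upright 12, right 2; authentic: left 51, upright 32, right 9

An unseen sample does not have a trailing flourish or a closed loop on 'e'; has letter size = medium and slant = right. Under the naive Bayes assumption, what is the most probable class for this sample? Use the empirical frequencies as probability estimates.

authentic

forged: (15/107) × (3/15) × (3/15) × (5/15) × (2/15) ≈ 0.000249221
authentic: (92/107) × (49/92) × (41/92) × (29/92) × (9/92) ≈ 0.00629322
Highest score → authentic.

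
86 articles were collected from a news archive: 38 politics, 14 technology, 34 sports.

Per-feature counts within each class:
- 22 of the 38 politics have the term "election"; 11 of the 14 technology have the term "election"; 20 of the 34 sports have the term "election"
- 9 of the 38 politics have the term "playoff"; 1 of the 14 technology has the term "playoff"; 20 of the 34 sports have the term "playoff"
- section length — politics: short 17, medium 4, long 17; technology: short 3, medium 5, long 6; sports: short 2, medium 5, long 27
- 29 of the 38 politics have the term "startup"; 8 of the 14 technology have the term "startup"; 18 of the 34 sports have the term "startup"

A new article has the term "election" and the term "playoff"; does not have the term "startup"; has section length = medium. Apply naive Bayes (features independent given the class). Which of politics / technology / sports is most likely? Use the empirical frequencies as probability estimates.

politics: (38/86) × (22/38) × (9/38) × (4/38) × (9/38) ≈ 0.00151049
technology: (14/86) × (11/14) × (1/14) × (5/14) × (6/14) ≈ 0.0013984
sports: (34/86) × (20/34) × (20/34) × (5/34) × (16/34) ≈ 0.00946705
Highest score → sports.

sports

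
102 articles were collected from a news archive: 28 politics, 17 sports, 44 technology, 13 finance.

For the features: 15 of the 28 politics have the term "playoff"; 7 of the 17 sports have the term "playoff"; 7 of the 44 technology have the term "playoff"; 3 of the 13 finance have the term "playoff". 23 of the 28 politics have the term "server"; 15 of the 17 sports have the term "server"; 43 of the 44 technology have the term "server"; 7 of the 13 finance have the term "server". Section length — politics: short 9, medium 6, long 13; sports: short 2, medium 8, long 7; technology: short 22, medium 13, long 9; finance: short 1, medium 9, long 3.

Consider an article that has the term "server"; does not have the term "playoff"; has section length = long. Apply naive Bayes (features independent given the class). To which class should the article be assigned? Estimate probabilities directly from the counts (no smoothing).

technology

politics: (28/102) × (13/28) × (23/28) × (13/28) ≈ 0.0486069
sports: (17/102) × (10/17) × (15/17) × (7/17) ≈ 0.0356198
technology: (44/102) × (37/44) × (43/44) × (9/44) ≈ 0.0725115
finance: (13/102) × (10/13) × (7/13) × (3/13) ≈ 0.0121824
Highest score → technology.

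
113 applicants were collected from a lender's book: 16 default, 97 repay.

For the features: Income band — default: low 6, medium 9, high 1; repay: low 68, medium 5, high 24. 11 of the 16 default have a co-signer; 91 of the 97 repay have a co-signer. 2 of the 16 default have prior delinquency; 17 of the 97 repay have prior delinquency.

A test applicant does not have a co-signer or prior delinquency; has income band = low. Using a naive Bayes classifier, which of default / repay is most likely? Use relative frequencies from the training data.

default: (16/113) × (6/16) × (5/16) × (14/16) ≈ 0.0145188
repay: (97/113) × (68/97) × (6/97) × (80/97) ≈ 0.0306993
Highest score → repay.

repay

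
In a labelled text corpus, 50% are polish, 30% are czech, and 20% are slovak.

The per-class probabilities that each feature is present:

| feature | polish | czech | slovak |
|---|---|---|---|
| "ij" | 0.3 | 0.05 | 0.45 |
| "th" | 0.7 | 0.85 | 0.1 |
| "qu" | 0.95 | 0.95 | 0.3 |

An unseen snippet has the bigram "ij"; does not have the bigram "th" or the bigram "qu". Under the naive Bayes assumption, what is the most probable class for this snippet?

slovak

polish: 0.5 × 0.3 × (1−0.7) × (1−0.95) = 0.00225
czech: 0.3 × 0.05 × (1−0.85) × (1−0.95) = 0.0001125
slovak: 0.2 × 0.45 × (1−0.1) × (1−0.3) = 0.0567
Highest score → slovak.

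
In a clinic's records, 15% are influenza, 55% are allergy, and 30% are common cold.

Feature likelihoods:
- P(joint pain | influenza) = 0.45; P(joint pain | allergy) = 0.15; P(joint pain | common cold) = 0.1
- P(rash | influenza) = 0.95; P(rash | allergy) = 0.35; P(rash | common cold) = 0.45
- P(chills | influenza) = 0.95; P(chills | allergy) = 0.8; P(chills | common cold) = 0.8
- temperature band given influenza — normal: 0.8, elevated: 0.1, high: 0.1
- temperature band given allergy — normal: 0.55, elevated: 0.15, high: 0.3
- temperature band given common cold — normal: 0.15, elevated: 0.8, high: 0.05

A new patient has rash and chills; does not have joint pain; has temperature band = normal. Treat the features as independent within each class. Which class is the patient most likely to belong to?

influenza: 0.15 × (1−0.45) × 0.95 × 0.95 × 0.8 = 0.059565
allergy: 0.55 × (1−0.15) × 0.35 × 0.8 × 0.55 = 0.071995
common cold: 0.3 × (1−0.1) × 0.45 × 0.8 × 0.15 = 0.01458
Highest score → allergy.

allergy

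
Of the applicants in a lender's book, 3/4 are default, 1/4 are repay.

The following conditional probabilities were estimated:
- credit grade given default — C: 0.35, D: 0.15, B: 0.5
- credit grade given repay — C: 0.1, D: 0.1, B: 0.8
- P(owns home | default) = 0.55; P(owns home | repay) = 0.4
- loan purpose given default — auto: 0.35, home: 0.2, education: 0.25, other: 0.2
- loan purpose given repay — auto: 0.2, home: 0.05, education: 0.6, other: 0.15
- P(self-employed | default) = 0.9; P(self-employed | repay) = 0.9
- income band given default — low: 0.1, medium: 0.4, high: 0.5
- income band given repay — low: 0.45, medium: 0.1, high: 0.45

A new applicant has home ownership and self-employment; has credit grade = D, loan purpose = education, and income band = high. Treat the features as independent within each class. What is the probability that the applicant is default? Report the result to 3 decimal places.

0.741

default: 0.75 × 0.15 × 0.55 × 0.25 × 0.9 × 0.5 = 0.0069609375
repay: 0.25 × 0.1 × 0.4 × 0.6 × 0.9 × 0.45 = 0.00243
P(default | x) = 0.0069609375 / 0.0093909375 ≈ 0.741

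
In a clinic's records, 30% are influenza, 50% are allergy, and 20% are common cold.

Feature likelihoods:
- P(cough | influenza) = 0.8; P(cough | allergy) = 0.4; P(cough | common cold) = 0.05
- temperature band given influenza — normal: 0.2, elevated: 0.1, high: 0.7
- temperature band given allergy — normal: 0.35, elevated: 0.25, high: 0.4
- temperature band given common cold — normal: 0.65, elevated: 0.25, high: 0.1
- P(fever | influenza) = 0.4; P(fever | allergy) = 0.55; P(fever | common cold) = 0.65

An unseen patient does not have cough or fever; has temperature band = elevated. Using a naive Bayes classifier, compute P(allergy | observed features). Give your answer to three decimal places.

influenza: 0.3 × (1−0.8) × 0.1 × (1−0.4) = 0.0036
allergy: 0.5 × (1−0.4) × 0.25 × (1−0.55) = 0.03375
common cold: 0.2 × (1−0.05) × 0.25 × (1−0.65) = 0.016625
P(allergy | x) = 0.03375 / 0.053975 ≈ 0.625

0.625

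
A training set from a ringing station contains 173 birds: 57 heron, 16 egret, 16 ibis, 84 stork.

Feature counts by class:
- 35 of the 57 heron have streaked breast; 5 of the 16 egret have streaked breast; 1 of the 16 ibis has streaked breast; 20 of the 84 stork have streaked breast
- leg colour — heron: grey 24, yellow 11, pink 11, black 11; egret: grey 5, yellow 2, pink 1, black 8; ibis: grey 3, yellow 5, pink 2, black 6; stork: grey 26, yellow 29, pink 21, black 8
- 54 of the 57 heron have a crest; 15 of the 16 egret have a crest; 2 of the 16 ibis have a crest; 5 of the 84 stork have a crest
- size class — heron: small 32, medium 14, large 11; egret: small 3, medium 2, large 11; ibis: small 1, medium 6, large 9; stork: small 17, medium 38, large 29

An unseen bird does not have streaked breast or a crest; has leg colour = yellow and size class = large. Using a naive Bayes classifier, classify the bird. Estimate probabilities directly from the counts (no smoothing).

stork

heron: (57/173) × (22/57) × (11/57) × (3/57) × (11/57) ≈ 0.000249263
egret: (16/173) × (11/16) × (2/16) × (1/16) × (11/16) ≈ 0.000341515
ibis: (16/173) × (15/16) × (5/16) × (14/16) × (9/16) ≈ 0.013336
stork: (84/173) × (64/84) × (29/84) × (79/84) × (29/84) ≈ 0.0414686
Highest score → stork.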